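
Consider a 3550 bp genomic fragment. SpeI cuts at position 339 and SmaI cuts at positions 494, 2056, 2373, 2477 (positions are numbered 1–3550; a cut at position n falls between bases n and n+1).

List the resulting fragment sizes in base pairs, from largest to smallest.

1562, 1073, 339, 317, 155, 104 bp

Combined cut positions (sorted): 339, 494, 2056, 2373, 2477.
Linear molecule, 5 cuts → 6 fragments:
  339 − 0 = 339 bp
  494 − 339 = 155 bp
  2056 − 494 = 1562 bp
  2373 − 2056 = 317 bp
  2477 − 2373 = 104 bp
  3550 − 2477 = 1073 bp
Sorted largest to smallest: 1562, 1073, 339, 317, 155, 104 bp.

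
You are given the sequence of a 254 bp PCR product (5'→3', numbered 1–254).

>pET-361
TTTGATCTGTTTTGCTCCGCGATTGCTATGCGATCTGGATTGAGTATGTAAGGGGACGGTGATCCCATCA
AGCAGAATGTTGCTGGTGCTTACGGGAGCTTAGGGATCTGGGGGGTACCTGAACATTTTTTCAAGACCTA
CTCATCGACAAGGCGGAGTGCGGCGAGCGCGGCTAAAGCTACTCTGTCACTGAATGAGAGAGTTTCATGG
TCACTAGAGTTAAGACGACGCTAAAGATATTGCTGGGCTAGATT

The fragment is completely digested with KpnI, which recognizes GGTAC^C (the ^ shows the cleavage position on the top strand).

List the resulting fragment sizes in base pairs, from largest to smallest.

The KpnI site (GGTACC) starts at position 114.
KpnI cuts after base 5 of each site (before the last base), so after position 118.
Linear molecule, 1 cut → 2 fragments:
  1–118 → 118 bp
  119–254 → 136 bp
Sorted largest to smallest: 136, 118 bp.

136, 118 bp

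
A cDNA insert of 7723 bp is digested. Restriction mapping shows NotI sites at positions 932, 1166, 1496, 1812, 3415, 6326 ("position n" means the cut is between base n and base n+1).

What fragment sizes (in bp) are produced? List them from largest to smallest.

2911, 1603, 1397, 932, 330, 316, 234 bp

Linear molecule, 6 cuts → 7 fragments:
  932 − 0 = 932 bp
  1166 − 932 = 234 bp
  1496 − 1166 = 330 bp
  1812 − 1496 = 316 bp
  3415 − 1812 = 1603 bp
  6326 − 3415 = 2911 bp
  7723 − 6326 = 1397 bp
Sorted largest to smallest: 2911, 1603, 1397, 932, 330, 316, 234 bp.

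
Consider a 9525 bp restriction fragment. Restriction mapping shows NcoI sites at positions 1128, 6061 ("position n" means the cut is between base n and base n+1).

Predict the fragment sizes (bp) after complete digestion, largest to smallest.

4933, 3464, 1128 bp

Linear molecule, 2 cuts → 3 fragments:
  1128 − 0 = 1128 bp
  6061 − 1128 = 4933 bp
  9525 − 6061 = 3464 bp
Sorted largest to smallest: 4933, 3464, 1128 bp.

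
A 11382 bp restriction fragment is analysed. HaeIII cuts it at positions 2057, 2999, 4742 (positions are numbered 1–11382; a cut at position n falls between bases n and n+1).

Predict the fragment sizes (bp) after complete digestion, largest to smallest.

6640, 2057, 1743, 942 bp

Linear molecule, 3 cuts → 4 fragments:
  2057 − 0 = 2057 bp
  2999 − 2057 = 942 bp
  4742 − 2999 = 1743 bp
  11382 − 4742 = 6640 bp
Sorted largest to smallest: 6640, 2057, 1743, 942 bp.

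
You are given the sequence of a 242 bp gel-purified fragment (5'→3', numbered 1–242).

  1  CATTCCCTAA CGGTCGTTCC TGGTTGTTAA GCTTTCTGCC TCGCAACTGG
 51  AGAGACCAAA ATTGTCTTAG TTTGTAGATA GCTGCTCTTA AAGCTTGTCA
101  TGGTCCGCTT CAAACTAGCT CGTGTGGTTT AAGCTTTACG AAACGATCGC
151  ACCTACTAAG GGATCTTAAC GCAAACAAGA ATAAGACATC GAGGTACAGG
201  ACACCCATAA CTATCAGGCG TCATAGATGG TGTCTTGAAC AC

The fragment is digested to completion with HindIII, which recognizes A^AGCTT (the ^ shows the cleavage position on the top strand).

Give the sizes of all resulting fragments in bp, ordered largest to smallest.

HindIII sites (AAGCTT) start at positions 29, 91, 131.
HindIII cuts after the first base of each site, so after positions 29, 91, 131.
Linear molecule, 3 cuts → 4 fragments:
  1–29 → 29 bp
  30–91 → 62 bp
  92–131 → 40 bp
  132–242 → 111 bp
Sorted largest to smallest: 111, 62, 40, 29 bp.

111, 62, 40, 29 bp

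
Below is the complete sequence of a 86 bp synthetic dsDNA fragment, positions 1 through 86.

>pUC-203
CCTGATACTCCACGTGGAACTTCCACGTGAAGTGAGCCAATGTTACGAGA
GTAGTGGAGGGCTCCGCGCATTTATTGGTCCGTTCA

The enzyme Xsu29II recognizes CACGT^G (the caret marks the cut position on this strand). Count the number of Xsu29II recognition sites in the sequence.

CACGTG occurs starting at positions 11, 24.
Xsu29II cuts at 2 sites.

2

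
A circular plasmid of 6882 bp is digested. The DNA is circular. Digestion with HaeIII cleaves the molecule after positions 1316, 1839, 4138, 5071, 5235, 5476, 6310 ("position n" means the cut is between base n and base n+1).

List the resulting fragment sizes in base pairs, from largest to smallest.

2299, 1888, 933, 834, 523, 241, 164 bp

Circular molecule, 7 cuts → 7 fragments:
  1839 − 1316 = 523 bp
  4138 − 1839 = 2299 bp
  5071 − 4138 = 933 bp
  5235 − 5071 = 164 bp
  5476 − 5235 = 241 bp
  6310 − 5476 = 834 bp
  wrap: 6882 − 6310 + 1316 = 1888 bp
Sorted largest to smallest: 2299, 1888, 933, 834, 523, 241, 164 bp.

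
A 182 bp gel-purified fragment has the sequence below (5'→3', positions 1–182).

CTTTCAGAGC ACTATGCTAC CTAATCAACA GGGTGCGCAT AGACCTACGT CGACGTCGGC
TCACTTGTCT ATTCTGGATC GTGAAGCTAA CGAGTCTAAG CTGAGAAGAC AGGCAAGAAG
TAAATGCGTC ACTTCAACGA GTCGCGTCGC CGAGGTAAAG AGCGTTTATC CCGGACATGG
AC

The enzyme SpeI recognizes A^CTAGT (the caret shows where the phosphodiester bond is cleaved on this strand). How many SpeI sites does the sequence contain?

0

No occurrence of ACTAGT is present in the sequence.
SpeI does not cut: 0 sites.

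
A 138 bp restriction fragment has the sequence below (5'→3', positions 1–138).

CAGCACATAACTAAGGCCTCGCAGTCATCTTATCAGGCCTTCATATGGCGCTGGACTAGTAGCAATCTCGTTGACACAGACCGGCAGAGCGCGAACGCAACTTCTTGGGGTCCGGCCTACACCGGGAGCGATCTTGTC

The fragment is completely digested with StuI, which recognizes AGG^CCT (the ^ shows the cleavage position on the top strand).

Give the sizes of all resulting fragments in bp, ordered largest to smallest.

StuI sites (AGGCCT) start at positions 14, 35.
StuI cuts after base 3 of each site, so after positions 16, 37.
Linear molecule, 2 cuts → 3 fragments:
  1–16 → 16 bp
  17–37 → 21 bp
  38–138 → 101 bp
Sorted largest to smallest: 101, 21, 16 bp.

101, 21, 16 bp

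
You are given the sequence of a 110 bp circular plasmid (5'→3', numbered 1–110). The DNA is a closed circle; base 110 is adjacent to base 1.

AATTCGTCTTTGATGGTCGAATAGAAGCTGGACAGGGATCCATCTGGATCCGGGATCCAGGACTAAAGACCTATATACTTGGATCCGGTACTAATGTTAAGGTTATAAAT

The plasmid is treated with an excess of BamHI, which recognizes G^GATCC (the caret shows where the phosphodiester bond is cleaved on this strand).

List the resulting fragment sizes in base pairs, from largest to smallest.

BamHI sites (GGATCC) start at positions 36, 46, 53, 81.
BamHI cuts after the first base of each site, so after positions 36, 46, 53, 81.
Circular molecule, 4 cuts → 4 fragments:
  37–46 → 10 bp
  47–53 → 7 bp
  54–81 → 28 bp
  82–110 then 1–36 → 29 + 36 = 65 bp
Sorted largest to smallest: 65, 28, 10, 7 bp.

65, 28, 10, 7 bp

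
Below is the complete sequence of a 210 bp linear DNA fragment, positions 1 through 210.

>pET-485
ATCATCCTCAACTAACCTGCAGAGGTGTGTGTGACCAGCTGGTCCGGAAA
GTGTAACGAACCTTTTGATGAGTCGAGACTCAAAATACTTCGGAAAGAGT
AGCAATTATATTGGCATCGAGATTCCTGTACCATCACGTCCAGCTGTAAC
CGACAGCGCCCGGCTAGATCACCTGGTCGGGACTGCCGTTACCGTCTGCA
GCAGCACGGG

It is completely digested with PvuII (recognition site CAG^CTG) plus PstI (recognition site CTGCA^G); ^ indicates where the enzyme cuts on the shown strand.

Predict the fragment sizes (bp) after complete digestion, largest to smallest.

105, 57, 21, 17, 10 bp

PvuII sites (CAGCTG) start at positions 36, 141.
PvuII cuts after base 3 of each site, so after positions 38, 143.
PstI sites (CTGCAG) start at positions 17, 196.
PstI cuts after base 5 of each site (before the last base), so after positions 21, 200.
Combined cut positions: 21, 38, 143, 200.
Linear molecule, 4 cuts → 5 fragments:
  1–21 → 21 bp
  22–38 → 17 bp
  39–143 → 105 bp
  144–200 → 57 bp
  201–210 → 10 bp
Sorted largest to smallest: 105, 57, 21, 17, 10 bp.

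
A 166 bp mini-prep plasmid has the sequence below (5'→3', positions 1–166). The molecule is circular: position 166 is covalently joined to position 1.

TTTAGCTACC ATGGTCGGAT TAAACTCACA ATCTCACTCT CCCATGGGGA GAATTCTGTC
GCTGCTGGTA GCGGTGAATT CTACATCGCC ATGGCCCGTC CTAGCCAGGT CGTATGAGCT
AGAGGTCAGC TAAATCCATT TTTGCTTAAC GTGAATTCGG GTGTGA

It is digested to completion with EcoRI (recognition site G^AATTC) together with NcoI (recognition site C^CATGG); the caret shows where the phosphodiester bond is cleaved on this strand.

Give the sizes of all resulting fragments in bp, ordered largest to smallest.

EcoRI sites (GAATTC) start at positions 51, 76, 153.
EcoRI cuts after the first base of each site, so after positions 51, 76, 153.
NcoI sites (CCATGG) start at positions 9, 42, 89.
NcoI cuts after the first base of each site, so after positions 9, 42, 89.
Combined cut positions: 9, 42, 51, 76, 89, 153.
Circular molecule, 6 cuts → 6 fragments:
  10–42 → 33 bp
  43–51 → 9 bp
  52–76 → 25 bp
  77–89 → 13 bp
  90–153 → 64 bp
  154–166 then 1–9 → 13 + 9 = 22 bp
Sorted largest to smallest: 64, 33, 25, 22, 13, 9 bp.

64, 33, 25, 22, 13, 9 bp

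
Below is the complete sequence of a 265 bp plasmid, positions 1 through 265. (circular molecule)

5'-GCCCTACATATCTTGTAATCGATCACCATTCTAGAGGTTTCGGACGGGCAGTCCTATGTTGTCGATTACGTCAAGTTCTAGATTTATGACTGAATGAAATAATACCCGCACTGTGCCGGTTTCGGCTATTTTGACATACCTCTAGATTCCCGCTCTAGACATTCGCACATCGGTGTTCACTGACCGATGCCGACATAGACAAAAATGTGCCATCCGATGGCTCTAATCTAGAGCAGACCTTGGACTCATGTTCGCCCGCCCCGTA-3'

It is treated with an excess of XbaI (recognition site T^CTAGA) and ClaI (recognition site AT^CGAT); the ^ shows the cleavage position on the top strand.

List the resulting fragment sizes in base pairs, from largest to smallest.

73, 64, 57, 47, 13, 11 bp

XbaI sites (TCTAGA) start at positions 30, 77, 141, 154, 227.
XbaI cuts after the first base of each site, so after positions 30, 77, 141, 154, 227.
The ClaI site (ATCGAT) starts at position 18.
ClaI cuts after base 2 of each site, so after position 19.
Combined cut positions: 19, 30, 77, 141, 154, 227.
Circular molecule, 6 cuts → 6 fragments:
  20–30 → 11 bp
  31–77 → 47 bp
  78–141 → 64 bp
  142–154 → 13 bp
  155–227 → 73 bp
  228–265 then 1–19 → 38 + 19 = 57 bp
Sorted largest to smallest: 73, 64, 57, 47, 13, 11 bp.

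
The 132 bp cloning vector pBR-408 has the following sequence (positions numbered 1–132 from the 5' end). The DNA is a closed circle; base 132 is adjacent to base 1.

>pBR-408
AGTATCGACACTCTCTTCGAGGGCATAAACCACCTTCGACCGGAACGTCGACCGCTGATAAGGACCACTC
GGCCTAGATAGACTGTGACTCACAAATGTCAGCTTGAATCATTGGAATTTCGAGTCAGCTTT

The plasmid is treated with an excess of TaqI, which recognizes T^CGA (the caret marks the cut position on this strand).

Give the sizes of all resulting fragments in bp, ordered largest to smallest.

72, 19, 17, 12, 12 bp

TaqI sites (TCGA) start at positions 5, 17, 36, 48, 120.
TaqI cuts after the first base of each site, so after positions 5, 17, 36, 48, 120.
Circular molecule, 5 cuts → 5 fragments:
  6–17 → 12 bp
  18–36 → 19 bp
  37–48 → 12 bp
  49–120 → 72 bp
  121–132 then 1–5 → 12 + 5 = 17 bp
Sorted largest to smallest: 72, 19, 17, 12, 12 bp.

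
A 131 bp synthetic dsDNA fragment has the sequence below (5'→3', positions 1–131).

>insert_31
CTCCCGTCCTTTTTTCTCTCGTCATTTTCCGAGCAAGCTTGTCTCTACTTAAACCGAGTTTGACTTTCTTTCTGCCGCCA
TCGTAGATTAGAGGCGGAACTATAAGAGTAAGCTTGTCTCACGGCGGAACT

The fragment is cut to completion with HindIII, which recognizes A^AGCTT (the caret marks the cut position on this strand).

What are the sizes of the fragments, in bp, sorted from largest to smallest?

HindIII sites (AAGCTT) start at positions 35, 110.
HindIII cuts after the first base of each site, so after positions 35, 110.
Linear molecule, 2 cuts → 3 fragments:
  1–35 → 35 bp
  36–110 → 75 bp
  111–131 → 21 bp
Sorted largest to smallest: 75, 35, 21 bp.

75, 35, 21 bp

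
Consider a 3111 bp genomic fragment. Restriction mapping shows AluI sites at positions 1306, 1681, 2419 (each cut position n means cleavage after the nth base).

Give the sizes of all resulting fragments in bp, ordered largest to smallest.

1306, 738, 692, 375 bp

Linear molecule, 3 cuts → 4 fragments:
  1306 − 0 = 1306 bp
  1681 − 1306 = 375 bp
  2419 − 1681 = 738 bp
  3111 − 2419 = 692 bp
Sorted largest to smallest: 1306, 738, 692, 375 bp.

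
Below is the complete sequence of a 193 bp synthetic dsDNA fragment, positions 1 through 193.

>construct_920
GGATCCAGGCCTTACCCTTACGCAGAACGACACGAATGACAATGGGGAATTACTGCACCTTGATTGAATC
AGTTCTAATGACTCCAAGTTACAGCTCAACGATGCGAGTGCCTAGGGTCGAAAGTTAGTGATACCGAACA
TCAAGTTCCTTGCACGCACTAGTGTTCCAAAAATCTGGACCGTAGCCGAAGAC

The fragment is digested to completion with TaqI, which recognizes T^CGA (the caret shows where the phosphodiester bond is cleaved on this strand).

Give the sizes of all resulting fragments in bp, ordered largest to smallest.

118, 75 bp

The TaqI site (TCGA) starts at position 118.
TaqI cuts after the first base of each site, so after position 118.
Linear molecule, 1 cut → 2 fragments:
  1–118 → 118 bp
  119–193 → 75 bp
Sorted largest to smallest: 118, 75 bp.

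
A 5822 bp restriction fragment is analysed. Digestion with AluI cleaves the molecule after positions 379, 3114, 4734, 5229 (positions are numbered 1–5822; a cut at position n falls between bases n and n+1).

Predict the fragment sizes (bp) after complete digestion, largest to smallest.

2735, 1620, 593, 495, 379 bp

Linear molecule, 4 cuts → 5 fragments:
  379 − 0 = 379 bp
  3114 − 379 = 2735 bp
  4734 − 3114 = 1620 bp
  5229 − 4734 = 495 bp
  5822 − 5229 = 593 bp
Sorted largest to smallest: 2735, 1620, 593, 495, 379 bp.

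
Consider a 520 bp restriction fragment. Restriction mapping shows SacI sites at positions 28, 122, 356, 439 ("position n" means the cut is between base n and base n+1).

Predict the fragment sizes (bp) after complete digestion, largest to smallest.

Linear molecule, 4 cuts → 5 fragments:
  28 − 0 = 28 bp
  122 − 28 = 94 bp
  356 − 122 = 234 bp
  439 − 356 = 83 bp
  520 − 439 = 81 bp
Sorted largest to smallest: 234, 94, 83, 81, 28 bp.

234, 94, 83, 81, 28 bp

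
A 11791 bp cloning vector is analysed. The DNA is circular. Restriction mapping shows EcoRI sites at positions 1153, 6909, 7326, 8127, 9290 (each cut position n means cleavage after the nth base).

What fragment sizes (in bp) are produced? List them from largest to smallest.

5756, 3654, 1163, 801, 417 bp

Circular molecule, 5 cuts → 5 fragments:
  6909 − 1153 = 5756 bp
  7326 − 6909 = 417 bp
  8127 − 7326 = 801 bp
  9290 − 8127 = 1163 bp
  wrap: 11791 − 9290 + 1153 = 3654 bp
Sorted largest to smallest: 5756, 3654, 1163, 801, 417 bp.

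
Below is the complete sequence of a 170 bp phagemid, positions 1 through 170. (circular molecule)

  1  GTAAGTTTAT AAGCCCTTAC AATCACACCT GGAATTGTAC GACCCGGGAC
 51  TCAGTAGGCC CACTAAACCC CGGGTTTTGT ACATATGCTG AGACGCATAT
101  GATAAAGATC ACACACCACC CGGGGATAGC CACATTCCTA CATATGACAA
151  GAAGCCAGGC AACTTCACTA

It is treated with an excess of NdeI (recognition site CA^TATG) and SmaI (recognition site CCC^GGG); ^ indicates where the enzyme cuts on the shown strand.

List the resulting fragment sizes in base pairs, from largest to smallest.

73, 26, 24, 21, 14, 12 bp

NdeI sites (CATATG) start at positions 82, 96, 141.
NdeI cuts after base 2 of each site, so after positions 83, 97, 142.
SmaI sites (CCCGGG) start at positions 43, 69, 119.
SmaI cuts after base 3 of each site, so after positions 45, 71, 121.
Combined cut positions: 45, 71, 83, 97, 121, 142.
Circular molecule, 6 cuts → 6 fragments:
  46–71 → 26 bp
  72–83 → 12 bp
  84–97 → 14 bp
  98–121 → 24 bp
  122–142 → 21 bp
  143–170 then 1–45 → 28 + 45 = 73 bp
Sorted largest to smallest: 73, 26, 24, 21, 14, 12 bp.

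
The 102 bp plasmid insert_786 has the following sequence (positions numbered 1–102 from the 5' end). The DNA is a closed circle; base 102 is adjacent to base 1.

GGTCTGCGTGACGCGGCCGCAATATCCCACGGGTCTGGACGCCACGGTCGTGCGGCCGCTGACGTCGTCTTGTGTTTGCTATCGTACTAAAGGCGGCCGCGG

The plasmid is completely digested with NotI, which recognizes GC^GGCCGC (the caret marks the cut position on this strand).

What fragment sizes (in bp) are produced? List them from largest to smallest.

41, 39, 22 bp

NotI sites (GCGGCCGC) start at positions 13, 52, 93.
NotI cuts after base 2 of each site, so after positions 14, 53, 94.
Circular molecule, 3 cuts → 3 fragments:
  15–53 → 39 bp
  54–94 → 41 bp
  95–102 then 1–14 → 8 + 14 = 22 bp
Sorted largest to smallest: 41, 39, 22 bp.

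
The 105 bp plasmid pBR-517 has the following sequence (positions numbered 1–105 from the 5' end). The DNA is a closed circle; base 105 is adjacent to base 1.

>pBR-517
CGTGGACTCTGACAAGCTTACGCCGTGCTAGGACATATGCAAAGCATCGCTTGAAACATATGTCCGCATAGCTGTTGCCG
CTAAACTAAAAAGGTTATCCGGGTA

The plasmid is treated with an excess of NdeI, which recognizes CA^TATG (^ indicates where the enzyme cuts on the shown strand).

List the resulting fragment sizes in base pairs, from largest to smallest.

82, 23 bp

NdeI sites (CATATG) start at positions 34, 57.
NdeI cuts after base 2 of each site, so after positions 35, 58.
Circular molecule, 2 cuts → 2 fragments:
  36–58 → 23 bp
  59–105 then 1–35 → 47 + 35 = 82 bp
Sorted largest to smallest: 82, 23 bp.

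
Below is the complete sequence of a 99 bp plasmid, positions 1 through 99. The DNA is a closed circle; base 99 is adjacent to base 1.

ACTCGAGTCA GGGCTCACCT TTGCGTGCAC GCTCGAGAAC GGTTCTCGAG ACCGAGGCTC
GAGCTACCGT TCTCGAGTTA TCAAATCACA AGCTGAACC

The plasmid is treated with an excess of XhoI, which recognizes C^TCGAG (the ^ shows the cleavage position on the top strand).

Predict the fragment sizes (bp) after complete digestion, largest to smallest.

30, 29, 14, 13, 13 bp

XhoI sites (CTCGAG) start at positions 2, 32, 45, 58, 72.
XhoI cuts after the first base of each site, so after positions 2, 32, 45, 58, 72.
Circular molecule, 5 cuts → 5 fragments:
  3–32 → 30 bp
  33–45 → 13 bp
  46–58 → 13 bp
  59–72 → 14 bp
  73–99 then 1–2 → 27 + 2 = 29 bp
Sorted largest to smallest: 30, 29, 14, 13, 13 bp.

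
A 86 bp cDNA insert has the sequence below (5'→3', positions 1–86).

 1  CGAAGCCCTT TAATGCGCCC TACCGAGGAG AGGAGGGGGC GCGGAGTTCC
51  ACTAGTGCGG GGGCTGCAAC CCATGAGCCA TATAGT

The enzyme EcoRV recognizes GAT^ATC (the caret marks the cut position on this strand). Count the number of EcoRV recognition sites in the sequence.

No occurrence of GATATC is present in the sequence.
EcoRV does not cut: 0 sites.

0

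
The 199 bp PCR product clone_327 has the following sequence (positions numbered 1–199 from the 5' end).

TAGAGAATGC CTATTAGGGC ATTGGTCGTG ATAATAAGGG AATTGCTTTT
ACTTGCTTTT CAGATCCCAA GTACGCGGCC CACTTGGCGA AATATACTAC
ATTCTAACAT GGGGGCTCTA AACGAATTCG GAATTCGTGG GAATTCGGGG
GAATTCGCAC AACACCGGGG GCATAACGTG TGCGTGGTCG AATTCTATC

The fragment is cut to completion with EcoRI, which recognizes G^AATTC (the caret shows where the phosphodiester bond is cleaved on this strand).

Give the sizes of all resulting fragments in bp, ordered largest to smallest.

124, 39, 10, 10, 9, 7 bp

EcoRI sites (GAATTC) start at positions 124, 131, 141, 151, 190.
EcoRI cuts after the first base of each site, so after positions 124, 131, 141, 151, 190.
Linear molecule, 5 cuts → 6 fragments:
  1–124 → 124 bp
  125–131 → 7 bp
  132–141 → 10 bp
  142–151 → 10 bp
  152–190 → 39 bp
  191–199 → 9 bp
Sorted largest to smallest: 124, 39, 10, 10, 9, 7 bp.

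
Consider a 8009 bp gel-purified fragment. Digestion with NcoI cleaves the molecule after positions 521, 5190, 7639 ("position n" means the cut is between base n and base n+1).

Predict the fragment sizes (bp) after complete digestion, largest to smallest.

Linear molecule, 3 cuts → 4 fragments:
  521 − 0 = 521 bp
  5190 − 521 = 4669 bp
  7639 − 5190 = 2449 bp
  8009 − 7639 = 370 bp
Sorted largest to smallest: 4669, 2449, 521, 370 bp.

4669, 2449, 521, 370 bp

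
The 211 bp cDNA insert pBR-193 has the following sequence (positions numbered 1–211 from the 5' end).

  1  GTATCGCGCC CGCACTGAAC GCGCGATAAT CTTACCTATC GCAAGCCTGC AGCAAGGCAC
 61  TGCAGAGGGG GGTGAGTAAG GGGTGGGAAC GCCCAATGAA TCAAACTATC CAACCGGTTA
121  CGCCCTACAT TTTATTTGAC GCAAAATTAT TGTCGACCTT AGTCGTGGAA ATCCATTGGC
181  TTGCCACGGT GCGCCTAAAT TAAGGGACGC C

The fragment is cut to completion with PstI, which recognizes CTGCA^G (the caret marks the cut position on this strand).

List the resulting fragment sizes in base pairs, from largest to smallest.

147, 51, 13 bp

PstI sites (CTGCAG) start at positions 47, 60.
PstI cuts after base 5 of each site (before the last base), so after positions 51, 64.
Linear molecule, 2 cuts → 3 fragments:
  1–51 → 51 bp
  52–64 → 13 bp
  65–211 → 147 bp
Sorted largest to smallest: 147, 51, 13 bp.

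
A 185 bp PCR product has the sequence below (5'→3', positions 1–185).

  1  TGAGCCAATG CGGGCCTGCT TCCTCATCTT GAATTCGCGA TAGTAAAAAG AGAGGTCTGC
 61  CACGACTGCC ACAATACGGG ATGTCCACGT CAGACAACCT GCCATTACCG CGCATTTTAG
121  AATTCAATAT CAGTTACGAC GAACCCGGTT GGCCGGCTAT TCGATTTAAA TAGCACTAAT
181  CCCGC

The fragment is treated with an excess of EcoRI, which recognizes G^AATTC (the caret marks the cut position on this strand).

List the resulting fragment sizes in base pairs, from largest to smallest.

89, 65, 31 bp

EcoRI sites (GAATTC) start at positions 31, 120.
EcoRI cuts after the first base of each site, so after positions 31, 120.
Linear molecule, 2 cuts → 3 fragments:
  1–31 → 31 bp
  32–120 → 89 bp
  121–185 → 65 bp
Sorted largest to smallest: 89, 65, 31 bp.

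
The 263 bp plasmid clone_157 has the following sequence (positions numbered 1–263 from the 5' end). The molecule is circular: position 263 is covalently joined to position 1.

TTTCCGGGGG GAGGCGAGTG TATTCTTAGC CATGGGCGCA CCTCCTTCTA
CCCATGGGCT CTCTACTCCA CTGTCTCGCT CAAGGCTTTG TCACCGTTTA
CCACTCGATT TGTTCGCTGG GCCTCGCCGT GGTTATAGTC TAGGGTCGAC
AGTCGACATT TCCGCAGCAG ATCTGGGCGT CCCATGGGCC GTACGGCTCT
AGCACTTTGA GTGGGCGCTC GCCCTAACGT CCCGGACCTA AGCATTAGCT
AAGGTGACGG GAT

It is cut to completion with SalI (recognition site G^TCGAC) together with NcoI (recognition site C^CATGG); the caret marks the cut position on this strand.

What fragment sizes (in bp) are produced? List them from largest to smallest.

111, 93, 30, 22, 7 bp

SalI sites (GTCGAC) start at positions 145, 152.
SalI cuts after the first base of each site, so after positions 145, 152.
NcoI sites (CCATGG) start at positions 30, 52, 182.
NcoI cuts after the first base of each site, so after positions 30, 52, 182.
Combined cut positions: 30, 52, 145, 152, 182.
Circular molecule, 5 cuts → 5 fragments:
  31–52 → 22 bp
  53–145 → 93 bp
  146–152 → 7 bp
  153–182 → 30 bp
  183–263 then 1–30 → 81 + 30 = 111 bp
Sorted largest to smallest: 111, 93, 30, 22, 7 bp.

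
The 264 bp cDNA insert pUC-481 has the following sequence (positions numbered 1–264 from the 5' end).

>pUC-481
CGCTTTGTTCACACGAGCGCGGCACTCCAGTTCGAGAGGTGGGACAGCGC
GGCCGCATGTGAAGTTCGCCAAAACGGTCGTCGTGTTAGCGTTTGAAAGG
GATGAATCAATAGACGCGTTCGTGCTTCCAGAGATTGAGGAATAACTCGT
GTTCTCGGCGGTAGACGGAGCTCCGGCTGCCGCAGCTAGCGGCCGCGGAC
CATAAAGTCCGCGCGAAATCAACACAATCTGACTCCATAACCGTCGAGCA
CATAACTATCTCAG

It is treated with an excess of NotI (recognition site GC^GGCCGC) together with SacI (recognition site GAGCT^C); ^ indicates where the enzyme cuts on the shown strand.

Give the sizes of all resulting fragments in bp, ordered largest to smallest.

122, 74, 50, 18 bp

NotI sites (GCGGCCGC) start at positions 49, 189.
NotI cuts after base 2 of each site, so after positions 50, 190.
The SacI site (GAGCTC) starts at position 168.
SacI cuts after base 5 of each site (before the last base), so after position 172.
Combined cut positions: 50, 172, 190.
Linear molecule, 3 cuts → 4 fragments:
  1–50 → 50 bp
  51–172 → 122 bp
  173–190 → 18 bp
  191–264 → 74 bp
Sorted largest to smallest: 122, 74, 50, 18 bp.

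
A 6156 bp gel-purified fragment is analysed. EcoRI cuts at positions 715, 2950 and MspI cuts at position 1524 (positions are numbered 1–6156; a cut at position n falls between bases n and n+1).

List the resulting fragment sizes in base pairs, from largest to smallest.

Combined cut positions (sorted): 715, 1524, 2950.
Linear molecule, 3 cuts → 4 fragments:
  715 − 0 = 715 bp
  1524 − 715 = 809 bp
  2950 − 1524 = 1426 bp
  6156 − 2950 = 3206 bp
Sorted largest to smallest: 3206, 1426, 809, 715 bp.

3206, 1426, 809, 715 bp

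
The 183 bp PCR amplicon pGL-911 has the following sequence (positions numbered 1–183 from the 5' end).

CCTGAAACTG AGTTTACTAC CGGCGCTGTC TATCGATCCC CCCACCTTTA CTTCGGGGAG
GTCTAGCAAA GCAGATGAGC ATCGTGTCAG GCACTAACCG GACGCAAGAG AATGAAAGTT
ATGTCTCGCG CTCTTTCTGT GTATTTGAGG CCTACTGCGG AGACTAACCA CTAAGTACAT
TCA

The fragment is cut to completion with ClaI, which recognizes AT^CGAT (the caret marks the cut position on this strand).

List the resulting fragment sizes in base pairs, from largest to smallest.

The ClaI site (ATCGAT) starts at position 32.
ClaI cuts after base 2 of each site, so after position 33.
Linear molecule, 1 cut → 2 fragments:
  1–33 → 33 bp
  34–183 → 150 bp
Sorted largest to smallest: 150, 33 bp.

150, 33 bp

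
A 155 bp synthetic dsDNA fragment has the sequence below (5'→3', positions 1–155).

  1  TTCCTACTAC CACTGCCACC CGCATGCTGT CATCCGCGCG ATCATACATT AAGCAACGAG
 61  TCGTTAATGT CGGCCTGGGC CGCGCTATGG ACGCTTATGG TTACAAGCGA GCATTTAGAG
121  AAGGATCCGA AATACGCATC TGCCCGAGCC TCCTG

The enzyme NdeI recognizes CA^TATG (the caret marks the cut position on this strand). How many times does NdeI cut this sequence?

0

No occurrence of CATATG is present in the sequence.
NdeI does not cut: 0 sites.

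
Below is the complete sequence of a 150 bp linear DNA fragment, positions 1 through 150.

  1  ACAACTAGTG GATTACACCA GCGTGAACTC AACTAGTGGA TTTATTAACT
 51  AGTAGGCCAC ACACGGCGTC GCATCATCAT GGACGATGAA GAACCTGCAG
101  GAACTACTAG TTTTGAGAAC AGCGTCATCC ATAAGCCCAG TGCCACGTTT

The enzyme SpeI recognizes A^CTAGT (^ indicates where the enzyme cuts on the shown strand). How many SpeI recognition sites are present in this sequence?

ACTAGT occurs starting at positions 4, 32, 48, 106.
SpeI cuts at 4 sites.

4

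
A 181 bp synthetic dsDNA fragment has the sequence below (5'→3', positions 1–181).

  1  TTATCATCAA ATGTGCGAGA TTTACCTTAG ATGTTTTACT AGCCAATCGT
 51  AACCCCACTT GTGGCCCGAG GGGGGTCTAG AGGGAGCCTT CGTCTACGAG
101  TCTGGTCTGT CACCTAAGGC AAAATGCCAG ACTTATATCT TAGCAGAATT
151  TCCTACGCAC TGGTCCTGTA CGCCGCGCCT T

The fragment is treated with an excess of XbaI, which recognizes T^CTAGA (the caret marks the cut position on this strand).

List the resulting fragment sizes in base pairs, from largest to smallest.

105, 76 bp

The XbaI site (TCTAGA) starts at position 76.
XbaI cuts after the first base of each site, so after position 76.
Linear molecule, 1 cut → 2 fragments:
  1–76 → 76 bp
  77–181 → 105 bp
Sorted largest to smallest: 105, 76 bp.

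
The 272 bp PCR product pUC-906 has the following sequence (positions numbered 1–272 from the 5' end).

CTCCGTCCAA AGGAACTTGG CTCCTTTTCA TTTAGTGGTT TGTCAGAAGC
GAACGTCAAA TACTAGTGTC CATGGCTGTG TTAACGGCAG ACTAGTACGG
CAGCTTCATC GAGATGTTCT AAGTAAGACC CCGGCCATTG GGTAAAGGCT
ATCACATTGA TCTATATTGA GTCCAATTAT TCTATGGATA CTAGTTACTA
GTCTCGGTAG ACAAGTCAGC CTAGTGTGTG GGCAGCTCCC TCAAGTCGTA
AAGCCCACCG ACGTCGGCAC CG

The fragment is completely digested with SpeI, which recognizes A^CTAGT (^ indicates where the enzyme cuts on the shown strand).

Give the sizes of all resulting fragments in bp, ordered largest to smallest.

SpeI sites (ACTAGT) start at positions 62, 91, 190, 197.
SpeI cuts after the first base of each site, so after positions 62, 91, 190, 197.
Linear molecule, 4 cuts → 5 fragments:
  1–62 → 62 bp
  63–91 → 29 bp
  92–190 → 99 bp
  191–197 → 7 bp
  198–272 → 75 bp
Sorted largest to smallest: 99, 75, 62, 29, 7 bp.

99, 75, 62, 29, 7 bp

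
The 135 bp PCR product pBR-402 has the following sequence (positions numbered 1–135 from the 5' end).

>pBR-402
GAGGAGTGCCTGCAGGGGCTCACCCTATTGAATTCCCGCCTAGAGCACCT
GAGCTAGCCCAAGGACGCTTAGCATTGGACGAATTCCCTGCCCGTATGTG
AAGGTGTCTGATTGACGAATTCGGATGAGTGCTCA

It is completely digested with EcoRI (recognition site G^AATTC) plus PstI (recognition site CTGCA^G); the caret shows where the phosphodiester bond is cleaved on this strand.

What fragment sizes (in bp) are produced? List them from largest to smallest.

EcoRI sites (GAATTC) start at positions 30, 81, 117.
EcoRI cuts after the first base of each site, so after positions 30, 81, 117.
The PstI site (CTGCAG) starts at position 10.
PstI cuts after base 5 of each site (before the last base), so after position 14.
Combined cut positions: 14, 30, 81, 117.
Linear molecule, 4 cuts → 5 fragments:
  1–14 → 14 bp
  15–30 → 16 bp
  31–81 → 51 bp
  82–117 → 36 bp
  118–135 → 18 bp
Sorted largest to smallest: 51, 36, 18, 16, 14 bp.

51, 36, 18, 16, 14 bp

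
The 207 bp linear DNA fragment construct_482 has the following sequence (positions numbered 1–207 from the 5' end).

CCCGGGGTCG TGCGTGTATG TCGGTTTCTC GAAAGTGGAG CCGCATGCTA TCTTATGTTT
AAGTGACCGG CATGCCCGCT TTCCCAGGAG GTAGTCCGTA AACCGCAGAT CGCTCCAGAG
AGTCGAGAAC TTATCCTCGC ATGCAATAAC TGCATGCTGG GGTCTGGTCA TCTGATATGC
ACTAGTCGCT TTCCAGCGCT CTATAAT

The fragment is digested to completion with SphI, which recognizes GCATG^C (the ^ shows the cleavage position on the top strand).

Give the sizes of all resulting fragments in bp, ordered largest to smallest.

SphI sites (GCATGC) start at positions 43, 70, 139, 152.
SphI cuts after base 5 of each site (before the last base), so after positions 47, 74, 143, 156.
Linear molecule, 4 cuts → 5 fragments:
  1–47 → 47 bp
  48–74 → 27 bp
  75–143 → 69 bp
  144–156 → 13 bp
  157–207 → 51 bp
Sorted largest to smallest: 69, 51, 47, 27, 13 bp.

69, 51, 47, 27, 13 bp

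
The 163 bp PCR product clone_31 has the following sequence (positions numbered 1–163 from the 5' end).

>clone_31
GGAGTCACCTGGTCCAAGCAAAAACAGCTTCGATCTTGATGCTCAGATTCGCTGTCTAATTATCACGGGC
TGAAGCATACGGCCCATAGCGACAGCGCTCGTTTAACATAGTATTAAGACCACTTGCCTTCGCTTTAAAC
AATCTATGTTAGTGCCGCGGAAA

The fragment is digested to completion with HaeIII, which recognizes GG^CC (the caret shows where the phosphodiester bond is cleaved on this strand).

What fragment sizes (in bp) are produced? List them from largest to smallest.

The HaeIII site (GGCC) starts at position 81.
HaeIII cuts after base 2 of each site, so after position 82.
Linear molecule, 1 cut → 2 fragments:
  1–82 → 82 bp
  83–163 → 81 bp
Sorted largest to smallest: 82, 81 bp.

82, 81 bp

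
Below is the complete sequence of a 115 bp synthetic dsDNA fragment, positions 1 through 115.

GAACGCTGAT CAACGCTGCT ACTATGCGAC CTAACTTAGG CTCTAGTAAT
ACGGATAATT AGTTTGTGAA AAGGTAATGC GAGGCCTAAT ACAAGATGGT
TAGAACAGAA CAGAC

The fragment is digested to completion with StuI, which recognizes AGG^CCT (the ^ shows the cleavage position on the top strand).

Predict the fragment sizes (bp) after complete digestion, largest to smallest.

84, 31 bp

The StuI site (AGGCCT) starts at position 82.
StuI cuts after base 3 of each site, so after position 84.
Linear molecule, 1 cut → 2 fragments:
  1–84 → 84 bp
  85–115 → 31 bp
Sorted largest to smallest: 84, 31 bp.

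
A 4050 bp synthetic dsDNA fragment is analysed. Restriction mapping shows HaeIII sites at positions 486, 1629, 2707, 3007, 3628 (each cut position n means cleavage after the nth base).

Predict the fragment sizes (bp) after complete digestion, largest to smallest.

1143, 1078, 621, 486, 422, 300 bp

Linear molecule, 5 cuts → 6 fragments:
  486 − 0 = 486 bp
  1629 − 486 = 1143 bp
  2707 − 1629 = 1078 bp
  3007 − 2707 = 300 bp
  3628 − 3007 = 621 bp
  4050 − 3628 = 422 bp
Sorted largest to smallest: 1143, 1078, 621, 486, 422, 300 bp.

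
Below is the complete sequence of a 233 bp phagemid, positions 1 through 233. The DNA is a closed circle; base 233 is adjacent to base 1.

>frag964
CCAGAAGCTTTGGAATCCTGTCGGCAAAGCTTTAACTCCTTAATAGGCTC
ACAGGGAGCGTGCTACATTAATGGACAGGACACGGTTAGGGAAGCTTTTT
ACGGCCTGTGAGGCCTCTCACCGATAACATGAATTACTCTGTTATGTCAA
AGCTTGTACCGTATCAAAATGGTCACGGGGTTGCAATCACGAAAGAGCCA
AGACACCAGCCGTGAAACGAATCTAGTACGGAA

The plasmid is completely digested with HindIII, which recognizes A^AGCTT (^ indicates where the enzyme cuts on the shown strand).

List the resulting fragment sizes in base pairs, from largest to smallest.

88, 65, 58, 22 bp

HindIII sites (AAGCTT) start at positions 5, 27, 92, 150.
HindIII cuts after the first base of each site, so after positions 5, 27, 92, 150.
Circular molecule, 4 cuts → 4 fragments:
  6–27 → 22 bp
  28–92 → 65 bp
  93–150 → 58 bp
  151–233 then 1–5 → 83 + 5 = 88 bp
Sorted largest to smallest: 88, 65, 58, 22 bp.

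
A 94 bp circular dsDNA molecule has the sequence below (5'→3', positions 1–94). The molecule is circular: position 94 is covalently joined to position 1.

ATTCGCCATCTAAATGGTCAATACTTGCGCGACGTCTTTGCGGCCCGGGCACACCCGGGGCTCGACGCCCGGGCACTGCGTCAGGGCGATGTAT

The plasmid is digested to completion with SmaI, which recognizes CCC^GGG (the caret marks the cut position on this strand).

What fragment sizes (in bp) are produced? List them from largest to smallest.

SmaI sites (CCCGGG) start at positions 44, 54, 68.
SmaI cuts after base 3 of each site, so after positions 46, 56, 70.
Circular molecule, 3 cuts → 3 fragments:
  47–56 → 10 bp
  57–70 → 14 bp
  71–94 then 1–46 → 24 + 46 = 70 bp
Sorted largest to smallest: 70, 14, 10 bp.

70, 14, 10 bp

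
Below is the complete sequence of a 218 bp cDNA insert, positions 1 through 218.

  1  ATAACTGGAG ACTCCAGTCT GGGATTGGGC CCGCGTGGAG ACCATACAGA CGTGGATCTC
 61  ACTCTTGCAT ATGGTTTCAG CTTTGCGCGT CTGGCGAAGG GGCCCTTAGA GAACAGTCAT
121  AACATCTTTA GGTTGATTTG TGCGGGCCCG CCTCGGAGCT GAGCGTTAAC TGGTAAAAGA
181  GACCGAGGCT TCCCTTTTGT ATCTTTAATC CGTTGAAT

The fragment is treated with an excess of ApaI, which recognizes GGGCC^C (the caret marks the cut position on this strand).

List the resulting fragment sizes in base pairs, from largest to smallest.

73, 70, 44, 31 bp

ApaI sites (GGGCCC) start at positions 27, 100, 144.
ApaI cuts after base 5 of each site (before the last base), so after positions 31, 104, 148.
Linear molecule, 3 cuts → 4 fragments:
  1–31 → 31 bp
  32–104 → 73 bp
  105–148 → 44 bp
  149–218 → 70 bp
Sorted largest to smallest: 73, 70, 44, 31 bp.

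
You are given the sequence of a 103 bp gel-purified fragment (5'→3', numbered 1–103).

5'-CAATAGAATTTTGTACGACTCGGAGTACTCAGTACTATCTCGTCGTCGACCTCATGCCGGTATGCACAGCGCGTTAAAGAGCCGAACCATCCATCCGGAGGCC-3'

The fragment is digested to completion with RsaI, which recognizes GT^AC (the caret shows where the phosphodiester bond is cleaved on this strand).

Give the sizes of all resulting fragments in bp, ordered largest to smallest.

70, 14, 12, 7 bp

RsaI sites (GTAC) start at positions 13, 25, 32.
RsaI cuts after base 2 of each site, so after positions 14, 26, 33.
Linear molecule, 3 cuts → 4 fragments:
  1–14 → 14 bp
  15–26 → 12 bp
  27–33 → 7 bp
  34–103 → 70 bp
Sorted largest to smallest: 70, 14, 12, 7 bp.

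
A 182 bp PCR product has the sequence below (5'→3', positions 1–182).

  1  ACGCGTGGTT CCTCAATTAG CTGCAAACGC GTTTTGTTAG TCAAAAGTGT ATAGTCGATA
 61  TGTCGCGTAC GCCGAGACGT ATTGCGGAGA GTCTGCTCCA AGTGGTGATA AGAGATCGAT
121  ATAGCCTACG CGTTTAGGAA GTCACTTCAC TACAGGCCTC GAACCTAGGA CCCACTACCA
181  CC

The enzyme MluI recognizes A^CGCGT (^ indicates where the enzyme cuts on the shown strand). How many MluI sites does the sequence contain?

ACGCGT occurs starting at positions 1, 27, 128.
MluI cuts at 3 sites.

3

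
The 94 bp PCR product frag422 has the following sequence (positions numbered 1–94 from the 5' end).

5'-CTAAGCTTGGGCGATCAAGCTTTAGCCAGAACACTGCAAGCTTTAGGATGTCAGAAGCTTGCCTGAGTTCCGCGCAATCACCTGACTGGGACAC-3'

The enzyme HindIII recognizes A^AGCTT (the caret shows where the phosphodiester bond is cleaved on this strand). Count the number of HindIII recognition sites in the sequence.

AAGCTT occurs starting at positions 3, 17, 38, 55.
HindIII cuts at 4 sites.

4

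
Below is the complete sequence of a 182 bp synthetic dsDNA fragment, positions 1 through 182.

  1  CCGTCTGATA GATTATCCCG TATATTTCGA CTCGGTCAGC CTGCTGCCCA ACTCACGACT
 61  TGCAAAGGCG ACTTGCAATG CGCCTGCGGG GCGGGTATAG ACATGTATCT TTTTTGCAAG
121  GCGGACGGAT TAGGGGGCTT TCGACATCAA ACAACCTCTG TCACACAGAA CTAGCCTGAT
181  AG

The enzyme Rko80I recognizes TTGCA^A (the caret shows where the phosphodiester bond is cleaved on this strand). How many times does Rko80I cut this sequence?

3

TTGCAA occurs starting at positions 60, 73, 114.
Rko80I cuts at 3 sites.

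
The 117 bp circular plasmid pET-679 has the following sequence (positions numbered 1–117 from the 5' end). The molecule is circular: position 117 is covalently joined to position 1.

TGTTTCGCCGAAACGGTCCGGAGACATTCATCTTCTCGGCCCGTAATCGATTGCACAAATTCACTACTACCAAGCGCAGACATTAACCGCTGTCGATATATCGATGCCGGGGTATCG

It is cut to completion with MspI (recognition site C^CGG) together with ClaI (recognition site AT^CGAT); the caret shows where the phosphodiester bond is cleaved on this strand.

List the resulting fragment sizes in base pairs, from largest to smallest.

54, 29, 28, 6 bp

MspI sites (CCGG) start at positions 18, 107.
MspI cuts after the first base of each site, so after positions 18, 107.
ClaI sites (ATCGAT) start at positions 46, 100.
ClaI cuts after base 2 of each site, so after positions 47, 101.
Combined cut positions: 18, 47, 101, 107.
Circular molecule, 4 cuts → 4 fragments:
  19–47 → 29 bp
  48–101 → 54 bp
  102–107 → 6 bp
  108–117 then 1–18 → 10 + 18 = 28 bp
Sorted largest to smallest: 54, 29, 28, 6 bp.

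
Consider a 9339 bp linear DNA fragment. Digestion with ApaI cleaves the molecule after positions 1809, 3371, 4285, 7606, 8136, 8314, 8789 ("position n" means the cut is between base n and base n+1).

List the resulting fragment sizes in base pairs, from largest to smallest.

3321, 1809, 1562, 914, 550, 530, 475, 178 bp

Linear molecule, 7 cuts → 8 fragments:
  1809 − 0 = 1809 bp
  3371 − 1809 = 1562 bp
  4285 − 3371 = 914 bp
  7606 − 4285 = 3321 bp
  8136 − 7606 = 530 bp
  8314 − 8136 = 178 bp
  8789 − 8314 = 475 bp
  9339 − 8789 = 550 bp
Sorted largest to smallest: 3321, 1809, 1562, 914, 550, 530, 475, 178 bp.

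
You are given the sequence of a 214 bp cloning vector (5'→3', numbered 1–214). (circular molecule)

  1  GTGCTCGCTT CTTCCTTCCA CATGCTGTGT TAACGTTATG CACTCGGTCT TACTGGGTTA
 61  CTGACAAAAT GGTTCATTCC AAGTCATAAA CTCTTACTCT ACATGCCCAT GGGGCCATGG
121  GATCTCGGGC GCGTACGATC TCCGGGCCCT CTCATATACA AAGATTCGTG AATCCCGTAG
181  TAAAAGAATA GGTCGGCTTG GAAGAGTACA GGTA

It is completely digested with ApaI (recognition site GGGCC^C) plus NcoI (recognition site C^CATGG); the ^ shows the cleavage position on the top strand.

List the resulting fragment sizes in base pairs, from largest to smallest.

173, 33, 8 bp

The ApaI site (GGGCCC) starts at position 144.
ApaI cuts after base 5 of each site (before the last base), so after position 148.
NcoI sites (CCATGG) start at positions 107, 115.
NcoI cuts after the first base of each site, so after positions 107, 115.
Combined cut positions: 107, 115, 148.
Circular molecule, 3 cuts → 3 fragments:
  108–115 → 8 bp
  116–148 → 33 bp
  149–214 then 1–107 → 66 + 107 = 173 bp
Sorted largest to smallest: 173, 33, 8 bp.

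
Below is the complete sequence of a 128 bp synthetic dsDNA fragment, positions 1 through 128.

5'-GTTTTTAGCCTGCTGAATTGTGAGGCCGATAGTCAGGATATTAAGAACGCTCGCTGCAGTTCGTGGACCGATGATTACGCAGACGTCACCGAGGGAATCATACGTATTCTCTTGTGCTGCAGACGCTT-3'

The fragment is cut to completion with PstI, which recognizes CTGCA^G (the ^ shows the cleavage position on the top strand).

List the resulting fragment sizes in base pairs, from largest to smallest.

63, 58, 7 bp

PstI sites (CTGCAG) start at positions 54, 117.
PstI cuts after base 5 of each site (before the last base), so after positions 58, 121.
Linear molecule, 2 cuts → 3 fragments:
  1–58 → 58 bp
  59–121 → 63 bp
  122–128 → 7 bp
Sorted largest to smallest: 63, 58, 7 bp.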